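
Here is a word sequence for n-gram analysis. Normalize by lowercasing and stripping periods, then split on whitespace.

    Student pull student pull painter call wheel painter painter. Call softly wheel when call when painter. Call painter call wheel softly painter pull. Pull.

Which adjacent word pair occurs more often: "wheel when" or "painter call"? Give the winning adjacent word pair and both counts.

"painter call" (4 vs 1)

"wheel when": 1 occurrence
"painter call": 4 occurrences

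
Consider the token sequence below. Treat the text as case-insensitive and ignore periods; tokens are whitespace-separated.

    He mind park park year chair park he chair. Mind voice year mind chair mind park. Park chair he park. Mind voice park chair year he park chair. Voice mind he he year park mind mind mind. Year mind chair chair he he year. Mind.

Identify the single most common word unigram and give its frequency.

Unigram frequencies (highest first):
  mind: 11
  park: 9
  he: 8
  chair: 8
  year: 6
  voice: 3

"mind", 11 times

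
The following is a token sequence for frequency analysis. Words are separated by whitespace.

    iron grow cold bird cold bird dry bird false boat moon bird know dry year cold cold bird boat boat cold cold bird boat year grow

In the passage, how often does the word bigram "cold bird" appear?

Scanning the 25 overlapping bigram windows for "cold bird":
  position 3–4: cold bird
  position 5–6: cold bird
  position 17–18: cold bird
  position 22–23: cold bird

4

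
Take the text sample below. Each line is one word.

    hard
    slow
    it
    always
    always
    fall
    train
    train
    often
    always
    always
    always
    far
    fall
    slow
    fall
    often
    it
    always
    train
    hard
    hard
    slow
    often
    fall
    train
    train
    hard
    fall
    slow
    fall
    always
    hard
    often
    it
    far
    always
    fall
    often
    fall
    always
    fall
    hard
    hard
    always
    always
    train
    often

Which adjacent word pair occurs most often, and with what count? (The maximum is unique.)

Bigram frequencies (highest first):
  always always: 4
  always fall: 3
  hard slow: 2
  it always: 2
  fall train: 2
  train train: 2
  … (22 more, each ≤ 2)

"always always", 4 times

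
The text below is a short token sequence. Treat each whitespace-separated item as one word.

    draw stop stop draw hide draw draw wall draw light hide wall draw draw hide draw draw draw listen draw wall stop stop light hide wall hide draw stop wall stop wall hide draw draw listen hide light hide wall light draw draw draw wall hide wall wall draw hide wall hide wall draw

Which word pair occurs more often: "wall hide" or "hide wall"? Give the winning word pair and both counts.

"hide wall" (6 vs 4)

"wall hide": 4 occurrences
"hide wall": 6 occurrences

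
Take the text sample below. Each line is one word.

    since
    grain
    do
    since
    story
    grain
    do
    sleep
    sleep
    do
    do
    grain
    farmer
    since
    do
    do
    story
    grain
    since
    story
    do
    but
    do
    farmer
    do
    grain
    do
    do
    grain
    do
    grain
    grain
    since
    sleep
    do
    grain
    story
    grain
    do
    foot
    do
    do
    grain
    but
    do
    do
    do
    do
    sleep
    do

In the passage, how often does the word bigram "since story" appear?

Scanning the 49 overlapping bigram windows for "since story":
  position 4–5: since story
  position 19–20: since story

2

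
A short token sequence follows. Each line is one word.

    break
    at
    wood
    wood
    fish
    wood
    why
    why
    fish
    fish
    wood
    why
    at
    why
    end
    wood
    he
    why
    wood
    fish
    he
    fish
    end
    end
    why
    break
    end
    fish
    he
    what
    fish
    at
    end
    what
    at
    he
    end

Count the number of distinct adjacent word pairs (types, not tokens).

32

37 tokens → 36 bigram windows in total.
Repeated bigrams (each contributes count−1 duplicates):
  fish he: 2
  fish wood: 2
  wood fish: 2
  wood why: 2
4 duplicate windows → 36 − 4 = 32 distinct.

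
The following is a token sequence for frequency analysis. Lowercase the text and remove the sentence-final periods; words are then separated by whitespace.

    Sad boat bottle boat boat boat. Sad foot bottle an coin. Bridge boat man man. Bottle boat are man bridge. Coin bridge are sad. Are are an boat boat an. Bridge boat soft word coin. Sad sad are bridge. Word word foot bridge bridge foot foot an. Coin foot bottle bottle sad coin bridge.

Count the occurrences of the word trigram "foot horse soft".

0

Scanning the 52 overlapping trigram windows for "foot horse soft":
  (none found)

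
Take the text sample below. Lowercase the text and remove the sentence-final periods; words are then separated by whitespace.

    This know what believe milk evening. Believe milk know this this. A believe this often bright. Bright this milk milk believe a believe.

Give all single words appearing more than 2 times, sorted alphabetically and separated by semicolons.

Unigram counts meeting the condition (more than 2 times):
  believe: 5
  milk: 4
  this: 5

believe; milk; this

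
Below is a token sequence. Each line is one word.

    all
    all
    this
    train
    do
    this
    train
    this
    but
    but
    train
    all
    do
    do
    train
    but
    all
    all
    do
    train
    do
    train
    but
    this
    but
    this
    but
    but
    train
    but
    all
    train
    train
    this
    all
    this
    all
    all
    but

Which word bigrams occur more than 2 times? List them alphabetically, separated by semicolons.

Bigram counts meeting the condition (more than 2 times):
  all all: 3
  do train: 3
  this but: 3
  train but: 3

all all; do train; this but; train but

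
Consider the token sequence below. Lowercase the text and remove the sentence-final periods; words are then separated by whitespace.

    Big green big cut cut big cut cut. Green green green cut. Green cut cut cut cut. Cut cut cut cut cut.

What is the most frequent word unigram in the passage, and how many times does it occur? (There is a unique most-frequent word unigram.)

"cut", 14 times

Unigram frequencies (highest first):
  cut: 14
  green: 5
  big: 3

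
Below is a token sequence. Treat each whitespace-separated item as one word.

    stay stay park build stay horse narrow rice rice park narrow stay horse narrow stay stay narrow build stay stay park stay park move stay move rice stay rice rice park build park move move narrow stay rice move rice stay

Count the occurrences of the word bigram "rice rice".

Scanning the 40 overlapping bigram windows for "rice rice":
  position 8–9: rice rice
  position 29–30: rice rice

2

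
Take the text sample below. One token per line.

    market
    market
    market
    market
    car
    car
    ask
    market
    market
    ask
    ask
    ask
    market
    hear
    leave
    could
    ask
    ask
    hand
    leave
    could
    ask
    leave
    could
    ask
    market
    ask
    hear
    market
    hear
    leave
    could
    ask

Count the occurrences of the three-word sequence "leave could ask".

4

Scanning the 31 overlapping trigram windows for "leave could ask":
  position 15–17: leave could ask
  position 20–22: leave could ask
  position 23–25: leave could ask
  position 31–33: leave could ask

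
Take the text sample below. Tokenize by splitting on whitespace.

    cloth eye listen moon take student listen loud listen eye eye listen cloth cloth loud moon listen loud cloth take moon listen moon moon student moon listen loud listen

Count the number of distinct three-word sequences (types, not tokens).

25

29 tokens → 27 trigram windows in total.
Repeated trigrams (each contributes count−1 duplicates):
  listen loud listen: 2
  moon listen loud: 2
2 duplicate windows → 27 − 2 = 25 distinct.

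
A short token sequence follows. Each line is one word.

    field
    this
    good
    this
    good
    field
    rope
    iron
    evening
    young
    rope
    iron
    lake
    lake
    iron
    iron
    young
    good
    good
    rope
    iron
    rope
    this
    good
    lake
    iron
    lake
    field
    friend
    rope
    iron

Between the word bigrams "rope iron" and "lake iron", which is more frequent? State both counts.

"rope iron": 4 occurrences
"lake iron": 2 occurrences

"rope iron" (4 vs 2)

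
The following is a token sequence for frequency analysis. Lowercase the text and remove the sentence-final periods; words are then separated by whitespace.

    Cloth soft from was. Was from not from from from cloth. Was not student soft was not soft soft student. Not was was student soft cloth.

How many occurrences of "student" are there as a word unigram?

Scanning the 26 tokens for "student":
  position 14: student
  position 20: student
  position 24: student

3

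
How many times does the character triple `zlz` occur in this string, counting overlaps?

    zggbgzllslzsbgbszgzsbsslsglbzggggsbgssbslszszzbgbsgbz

Sliding a length-3 window over the 53 characters (51 positions):
  (no match at any position)

0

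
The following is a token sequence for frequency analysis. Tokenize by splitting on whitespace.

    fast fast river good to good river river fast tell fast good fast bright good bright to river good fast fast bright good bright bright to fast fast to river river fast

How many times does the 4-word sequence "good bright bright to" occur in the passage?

1

Scanning the 29 overlapping 4-gram windows for "good bright bright to":
  position 23–26: good bright bright to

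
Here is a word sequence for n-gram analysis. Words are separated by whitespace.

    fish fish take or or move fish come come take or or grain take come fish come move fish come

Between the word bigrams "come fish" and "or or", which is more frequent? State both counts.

"come fish": 1 occurrence
"or or": 2 occurrences

"or or" (2 vs 1)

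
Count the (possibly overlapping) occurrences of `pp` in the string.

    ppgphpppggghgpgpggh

3

Sliding a length-2 window over the 19 characters (18 positions):
  position 1–2: pp
  position 6–7: pp
  position 7–8: pp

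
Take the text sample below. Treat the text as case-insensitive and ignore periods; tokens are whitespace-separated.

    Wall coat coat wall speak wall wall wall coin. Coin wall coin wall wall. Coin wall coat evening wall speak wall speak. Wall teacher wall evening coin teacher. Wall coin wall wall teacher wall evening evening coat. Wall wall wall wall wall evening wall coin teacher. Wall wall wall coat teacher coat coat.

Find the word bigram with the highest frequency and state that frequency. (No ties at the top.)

"wall wall", 10 times

Bigram frequencies (highest first):
  wall wall: 10
  wall coin: 5
  coin wall: 4
  teacher wall: 4
  wall coat: 3
  wall speak: 3
  … (14 more, each ≤ 3)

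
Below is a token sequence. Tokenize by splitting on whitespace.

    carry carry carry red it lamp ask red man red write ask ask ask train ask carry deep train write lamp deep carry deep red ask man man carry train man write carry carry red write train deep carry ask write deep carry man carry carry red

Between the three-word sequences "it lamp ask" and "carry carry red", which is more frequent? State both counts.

"carry carry red" (3 vs 1)

"it lamp ask": 1 occurrence
"carry carry red": 3 occurrences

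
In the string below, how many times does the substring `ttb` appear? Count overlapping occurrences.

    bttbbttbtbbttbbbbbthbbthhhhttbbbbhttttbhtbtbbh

Sliding a length-3 window over the 46 characters (44 positions):
  position 2–4: ttb
  position 6–8: ttb
  position 12–14: ttb
  position 28–30: ttb
  position 37–39: ttb

5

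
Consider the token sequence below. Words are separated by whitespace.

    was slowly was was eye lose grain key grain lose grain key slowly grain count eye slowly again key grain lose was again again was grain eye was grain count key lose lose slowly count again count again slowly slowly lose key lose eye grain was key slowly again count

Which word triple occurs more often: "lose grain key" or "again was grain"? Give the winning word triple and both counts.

"lose grain key": 2 occurrences
"again was grain": 1 occurrence

"lose grain key" (2 vs 1)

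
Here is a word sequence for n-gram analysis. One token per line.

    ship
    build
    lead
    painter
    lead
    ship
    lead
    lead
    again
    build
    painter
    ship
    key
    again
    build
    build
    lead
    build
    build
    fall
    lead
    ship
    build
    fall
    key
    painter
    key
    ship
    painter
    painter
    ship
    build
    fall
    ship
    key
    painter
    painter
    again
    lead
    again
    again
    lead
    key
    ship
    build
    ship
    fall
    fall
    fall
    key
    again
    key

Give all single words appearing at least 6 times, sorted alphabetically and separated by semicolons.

Unigram counts meeting the condition (at least 6 times):
  again: 6
  build: 9
  fall: 6
  key: 7
  lead: 8
  painter: 7
  ship: 9

again; build; fall; key; lead; painter; ship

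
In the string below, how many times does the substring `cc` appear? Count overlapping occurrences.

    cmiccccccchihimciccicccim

9

Sliding a length-2 window over the 25 characters (24 positions):
  position 4–5: cc
  position 5–6: cc
  position 6–7: cc
  position 7–8: cc
  position 8–9: cc
  position 9–10: cc
  position 18–19: cc
  position 21–22: cc
  position 22–23: cc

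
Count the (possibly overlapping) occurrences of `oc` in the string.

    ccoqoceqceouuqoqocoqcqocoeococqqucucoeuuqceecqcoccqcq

6

Sliding a length-2 window over the 53 characters (52 positions):
  position 5–6: oc
  position 17–18: oc
  position 23–24: oc
  position 27–28: oc
  position 29–30: oc
  position 48–49: oc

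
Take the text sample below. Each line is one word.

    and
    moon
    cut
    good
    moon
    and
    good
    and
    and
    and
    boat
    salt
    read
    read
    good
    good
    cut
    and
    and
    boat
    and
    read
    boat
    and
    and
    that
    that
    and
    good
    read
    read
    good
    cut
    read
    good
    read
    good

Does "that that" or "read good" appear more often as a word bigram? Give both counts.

"read good" (4 vs 1)

"that that": 1 occurrence
"read good": 4 occurrences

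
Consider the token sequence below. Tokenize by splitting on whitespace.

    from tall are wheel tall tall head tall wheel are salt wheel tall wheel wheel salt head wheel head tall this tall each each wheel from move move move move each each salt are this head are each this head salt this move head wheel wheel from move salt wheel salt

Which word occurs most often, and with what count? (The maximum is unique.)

"wheel", 10 times

Unigram frequencies (highest first):
  wheel: 10
  tall: 7
  head: 6
  salt: 6
  move: 6
  each: 5
  … (3 more, each ≤ 4)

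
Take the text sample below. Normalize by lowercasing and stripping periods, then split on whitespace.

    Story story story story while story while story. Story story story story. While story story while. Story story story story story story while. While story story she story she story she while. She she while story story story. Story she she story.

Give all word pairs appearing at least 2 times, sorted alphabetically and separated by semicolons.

she she; she story; she while; story she; story story; story while; while story

Bigram counts meeting the condition (at least 2 times):
  she she: 2
  she story: 3
  she while: 2
  story she: 4
  story story: 17
  story while: 5
  while story: 6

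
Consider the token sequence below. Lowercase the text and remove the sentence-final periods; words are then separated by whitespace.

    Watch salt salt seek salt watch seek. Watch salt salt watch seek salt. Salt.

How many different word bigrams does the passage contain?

7

14 tokens → 13 bigram windows in total.
Repeated bigrams (each contributes count−1 duplicates):
  salt salt: 3
  salt watch: 2
  seek salt: 2
  watch salt: 2
  watch seek: 2
6 duplicate windows → 13 − 6 = 7 distinct.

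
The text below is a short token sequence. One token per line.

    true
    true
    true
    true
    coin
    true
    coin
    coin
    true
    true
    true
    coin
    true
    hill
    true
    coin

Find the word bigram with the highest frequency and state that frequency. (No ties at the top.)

"true true", 5 times

Bigram frequencies (highest first):
  true true: 5
  true coin: 4
  coin true: 3
  coin coin: 1
  true hill: 1
  hill true: 1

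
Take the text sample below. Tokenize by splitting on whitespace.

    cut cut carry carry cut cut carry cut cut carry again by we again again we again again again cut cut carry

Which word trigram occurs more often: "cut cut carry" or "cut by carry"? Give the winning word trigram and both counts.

"cut cut carry" (4 vs 0)

"cut cut carry": 4 occurrences
"cut by carry": 0 occurrences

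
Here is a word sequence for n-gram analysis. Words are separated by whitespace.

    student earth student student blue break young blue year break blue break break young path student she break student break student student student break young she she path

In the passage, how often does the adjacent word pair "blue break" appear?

2

Scanning the 27 overlapping bigram windows for "blue break":
  position 5–6: blue break
  position 11–12: blue break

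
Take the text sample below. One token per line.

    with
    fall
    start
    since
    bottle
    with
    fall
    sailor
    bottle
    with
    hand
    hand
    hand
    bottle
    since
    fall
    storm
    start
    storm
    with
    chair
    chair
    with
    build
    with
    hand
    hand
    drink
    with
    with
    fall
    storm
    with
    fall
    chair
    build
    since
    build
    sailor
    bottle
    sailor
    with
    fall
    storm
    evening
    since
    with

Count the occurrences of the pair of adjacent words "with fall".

5

Scanning the 46 overlapping bigram windows for "with fall":
  position 1–2: with fall
  position 6–7: with fall
  position 30–31: with fall
  position 33–34: with fall
  position 42–43: with fall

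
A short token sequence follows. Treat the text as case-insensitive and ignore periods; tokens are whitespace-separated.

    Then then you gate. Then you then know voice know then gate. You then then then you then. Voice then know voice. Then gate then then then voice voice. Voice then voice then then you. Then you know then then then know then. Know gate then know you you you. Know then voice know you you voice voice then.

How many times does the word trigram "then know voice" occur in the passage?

Scanning the 57 overlapping trigram windows for "then know voice":
  position 7–9: then know voice
  position 20–22: then know voice

2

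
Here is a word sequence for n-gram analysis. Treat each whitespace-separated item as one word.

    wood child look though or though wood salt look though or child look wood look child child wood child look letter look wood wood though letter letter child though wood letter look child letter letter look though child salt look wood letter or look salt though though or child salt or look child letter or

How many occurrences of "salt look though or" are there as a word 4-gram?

1

Scanning the 52 overlapping 4-gram windows for "salt look though or":
  position 8–11: salt look though or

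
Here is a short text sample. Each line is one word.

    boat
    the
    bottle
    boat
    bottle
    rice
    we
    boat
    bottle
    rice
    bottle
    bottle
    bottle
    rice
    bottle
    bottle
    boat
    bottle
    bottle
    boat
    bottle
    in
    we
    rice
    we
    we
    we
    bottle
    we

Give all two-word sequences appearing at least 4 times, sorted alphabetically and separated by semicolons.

Bigram counts meeting the condition (at least 4 times):
  boat bottle: 4
  bottle bottle: 4

boat bottle; bottle bottle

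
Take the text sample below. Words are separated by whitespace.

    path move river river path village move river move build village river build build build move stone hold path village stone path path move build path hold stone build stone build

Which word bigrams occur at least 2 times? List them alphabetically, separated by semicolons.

build build; move build; move river; path move; path village; stone build

Bigram counts meeting the condition (at least 2 times):
  build build: 2
  move build: 2
  move river: 2
  path move: 2
  path village: 2
  stone build: 2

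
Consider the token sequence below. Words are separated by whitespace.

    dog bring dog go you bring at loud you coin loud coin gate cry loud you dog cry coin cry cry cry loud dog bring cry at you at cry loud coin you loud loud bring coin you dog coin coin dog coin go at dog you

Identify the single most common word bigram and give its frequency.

Bigram frequencies (highest first):
  cry loud: 3
  dog bring: 2
  loud you: 2
  loud coin: 2
  you dog: 2
  cry cry: 2
  … (31 more, each ≤ 2)

"cry loud", 3 times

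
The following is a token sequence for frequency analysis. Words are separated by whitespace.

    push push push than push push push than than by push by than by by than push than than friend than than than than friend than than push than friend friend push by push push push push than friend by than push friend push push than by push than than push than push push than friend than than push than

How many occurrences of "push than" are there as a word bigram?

10

Scanning the 59 overlapping bigram windows for "push than":
  position 3–4: push than
  position 7–8: push than
  position 17–18: push than
  position 28–29: push than
  position 37–38: push than
  position 45–46: push than
  position 48–49: push than
  position 51–52: push than
  position 54–55: push than
  position 59–60: push than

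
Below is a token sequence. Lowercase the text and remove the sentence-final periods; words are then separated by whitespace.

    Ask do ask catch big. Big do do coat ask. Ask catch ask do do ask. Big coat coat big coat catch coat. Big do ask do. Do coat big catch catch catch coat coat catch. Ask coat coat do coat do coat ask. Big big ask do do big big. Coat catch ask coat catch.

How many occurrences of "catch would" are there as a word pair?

Scanning the 55 overlapping bigram windows for "catch would":
  (none found)

0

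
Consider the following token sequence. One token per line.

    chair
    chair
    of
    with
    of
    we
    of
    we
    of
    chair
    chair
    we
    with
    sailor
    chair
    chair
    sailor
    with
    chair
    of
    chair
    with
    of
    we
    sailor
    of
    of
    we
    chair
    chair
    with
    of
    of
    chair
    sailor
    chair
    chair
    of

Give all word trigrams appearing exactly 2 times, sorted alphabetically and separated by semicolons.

chair chair of; chair with of; of we of; sailor chair chair; with of we

Trigram counts meeting the condition (exactly 2 times):
  chair chair of: 2
  chair with of: 2
  of we of: 2
  sailor chair chair: 2
  with of we: 2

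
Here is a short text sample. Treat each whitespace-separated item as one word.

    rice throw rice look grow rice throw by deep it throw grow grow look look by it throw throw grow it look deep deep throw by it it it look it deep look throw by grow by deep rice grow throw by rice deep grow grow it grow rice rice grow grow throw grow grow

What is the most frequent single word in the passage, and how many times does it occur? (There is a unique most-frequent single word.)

Unigram frequencies (highest first):
  grow: 13
  throw: 9
  it: 8
  rice: 7
  look: 6
  by: 6
  … (1 more, each ≤ 6)

"grow", 13 times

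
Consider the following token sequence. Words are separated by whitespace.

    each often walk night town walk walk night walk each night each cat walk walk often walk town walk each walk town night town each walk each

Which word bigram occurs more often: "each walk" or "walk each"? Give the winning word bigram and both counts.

"walk each" (3 vs 2)

"each walk": 2 occurrences
"walk each": 3 occurrences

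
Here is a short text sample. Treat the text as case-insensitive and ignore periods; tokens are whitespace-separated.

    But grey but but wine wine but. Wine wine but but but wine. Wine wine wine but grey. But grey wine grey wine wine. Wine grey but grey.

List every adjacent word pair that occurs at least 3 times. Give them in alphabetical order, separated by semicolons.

but but; but grey; but wine; grey but; wine but; wine wine

Bigram counts meeting the condition (at least 3 times):
  but but: 3
  but grey: 4
  but wine: 3
  grey but: 3
  wine but: 3
  wine wine: 7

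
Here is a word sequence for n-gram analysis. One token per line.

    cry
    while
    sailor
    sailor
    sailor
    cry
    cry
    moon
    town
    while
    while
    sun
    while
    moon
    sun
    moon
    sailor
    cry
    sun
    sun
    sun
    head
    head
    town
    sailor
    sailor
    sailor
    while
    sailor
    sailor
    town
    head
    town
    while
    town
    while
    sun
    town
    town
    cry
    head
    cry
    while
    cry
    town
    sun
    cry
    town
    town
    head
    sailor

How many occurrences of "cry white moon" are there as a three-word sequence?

Scanning the 49 overlapping trigram windows for "cry white moon":
  (none found)

0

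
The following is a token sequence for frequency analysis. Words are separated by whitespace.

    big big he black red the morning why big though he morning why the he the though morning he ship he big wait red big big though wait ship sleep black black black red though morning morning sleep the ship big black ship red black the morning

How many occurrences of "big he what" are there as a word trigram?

Scanning the 45 overlapping trigram windows for "big he what":
  (none found)

0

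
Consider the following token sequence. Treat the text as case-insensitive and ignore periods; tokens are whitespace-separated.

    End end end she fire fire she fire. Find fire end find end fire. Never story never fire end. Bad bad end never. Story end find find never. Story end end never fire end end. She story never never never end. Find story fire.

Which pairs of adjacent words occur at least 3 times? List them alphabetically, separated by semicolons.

Bigram counts meeting the condition (at least 3 times):
  end end: 4
  end find: 3
  fire end: 3
  never story: 3

end end; end find; fire end; never story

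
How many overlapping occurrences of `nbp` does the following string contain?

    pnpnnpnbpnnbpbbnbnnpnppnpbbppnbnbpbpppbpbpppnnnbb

Sliding a length-3 window over the 49 characters (47 positions):
  position 7–9: nbp
  position 11–13: nbp
  position 32–34: nbp

3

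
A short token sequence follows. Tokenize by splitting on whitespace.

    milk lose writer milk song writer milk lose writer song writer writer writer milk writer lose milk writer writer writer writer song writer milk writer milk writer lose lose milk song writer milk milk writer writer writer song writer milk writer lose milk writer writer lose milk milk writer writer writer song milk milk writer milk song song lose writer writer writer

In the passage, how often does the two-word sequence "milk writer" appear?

9

Scanning the 61 overlapping bigram windows for "milk writer":
  position 14–15: milk writer
  position 17–18: milk writer
  position 24–25: milk writer
  position 26–27: milk writer
  position 34–35: milk writer
  position 40–41: milk writer
  position 43–44: milk writer
  position 48–49: milk writer
  position 54–55: milk writer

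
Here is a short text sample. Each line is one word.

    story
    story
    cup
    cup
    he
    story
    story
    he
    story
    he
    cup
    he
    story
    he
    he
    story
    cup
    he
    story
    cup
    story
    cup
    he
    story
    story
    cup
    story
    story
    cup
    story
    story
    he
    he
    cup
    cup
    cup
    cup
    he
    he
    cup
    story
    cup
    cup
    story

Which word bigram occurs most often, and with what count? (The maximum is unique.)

Bigram frequencies (highest first):
  story cup: 7
  he story: 6
  story story: 5
  cup cup: 5
  cup he: 5
  cup story: 5
  … (3 more, each ≤ 4)

"story cup", 7 times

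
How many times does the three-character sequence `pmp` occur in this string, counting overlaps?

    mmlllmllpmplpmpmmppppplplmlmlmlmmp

2

Sliding a length-3 window over the 34 characters (32 positions):
  position 9–11: pmp
  position 13–15: pmp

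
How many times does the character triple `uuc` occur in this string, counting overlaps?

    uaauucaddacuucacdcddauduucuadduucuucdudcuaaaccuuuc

Sliding a length-3 window over the 50 characters (48 positions):
  position 4–6: uuc
  position 12–14: uuc
  position 24–26: uuc
  position 31–33: uuc
  position 34–36: uuc
  position 48–50: uuc

6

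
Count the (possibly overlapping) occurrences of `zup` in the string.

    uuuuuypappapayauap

0

Sliding a length-3 window over the 18 characters (16 positions):
  (no match at any position)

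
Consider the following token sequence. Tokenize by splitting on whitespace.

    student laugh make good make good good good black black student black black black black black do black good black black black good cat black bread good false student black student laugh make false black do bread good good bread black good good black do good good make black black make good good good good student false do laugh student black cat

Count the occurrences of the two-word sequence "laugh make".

Scanning the 61 overlapping bigram windows for "laugh make":
  position 2–3: laugh make
  position 32–33: laugh make

2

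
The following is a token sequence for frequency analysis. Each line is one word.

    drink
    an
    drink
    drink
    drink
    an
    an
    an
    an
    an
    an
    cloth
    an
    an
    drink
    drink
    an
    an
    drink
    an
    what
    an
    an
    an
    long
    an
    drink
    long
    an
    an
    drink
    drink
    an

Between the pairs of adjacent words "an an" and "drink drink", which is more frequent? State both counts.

"an an" (10 vs 4)

"an an": 10 occurrences
"drink drink": 4 occurrences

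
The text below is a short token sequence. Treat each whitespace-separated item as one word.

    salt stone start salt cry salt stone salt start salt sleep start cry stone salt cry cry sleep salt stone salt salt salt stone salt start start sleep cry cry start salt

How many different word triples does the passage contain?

32 tokens → 30 trigram windows in total.
Repeated trigrams (each contributes count−1 duplicates):
  salt stone salt: 3
  stone salt start: 2
3 duplicate windows → 30 − 3 = 27 distinct.

27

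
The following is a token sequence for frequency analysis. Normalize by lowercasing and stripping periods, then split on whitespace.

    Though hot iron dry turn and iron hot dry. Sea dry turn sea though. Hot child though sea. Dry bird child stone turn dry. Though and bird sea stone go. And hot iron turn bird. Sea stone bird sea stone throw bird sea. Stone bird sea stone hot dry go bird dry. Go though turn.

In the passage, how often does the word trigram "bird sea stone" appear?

Scanning the 53 overlapping trigram windows for "bird sea stone":
  position 27–29: bird sea stone
  position 35–37: bird sea stone
  position 38–40: bird sea stone
  position 42–44: bird sea stone
  position 45–47: bird sea stone

5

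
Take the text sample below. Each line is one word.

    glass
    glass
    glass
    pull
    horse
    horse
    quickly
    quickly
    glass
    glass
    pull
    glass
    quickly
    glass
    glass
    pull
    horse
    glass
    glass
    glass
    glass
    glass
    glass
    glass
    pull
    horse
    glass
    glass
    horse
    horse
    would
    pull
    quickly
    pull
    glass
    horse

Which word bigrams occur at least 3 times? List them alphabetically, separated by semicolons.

Bigram counts meeting the condition (at least 3 times):
  glass glass: 11
  glass pull: 4
  pull horse: 3

glass glass; glass pull; pull horse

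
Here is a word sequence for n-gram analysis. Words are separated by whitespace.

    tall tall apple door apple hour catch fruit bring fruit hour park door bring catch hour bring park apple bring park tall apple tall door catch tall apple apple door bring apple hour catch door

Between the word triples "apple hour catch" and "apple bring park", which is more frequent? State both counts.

"apple hour catch" (2 vs 1)

"apple hour catch": 2 occurrences
"apple bring park": 1 occurrence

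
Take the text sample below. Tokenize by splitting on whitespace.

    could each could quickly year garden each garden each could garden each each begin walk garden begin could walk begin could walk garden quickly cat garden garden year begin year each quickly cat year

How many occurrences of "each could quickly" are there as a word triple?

Scanning the 32 overlapping trigram windows for "each could quickly":
  position 2–4: each could quickly

1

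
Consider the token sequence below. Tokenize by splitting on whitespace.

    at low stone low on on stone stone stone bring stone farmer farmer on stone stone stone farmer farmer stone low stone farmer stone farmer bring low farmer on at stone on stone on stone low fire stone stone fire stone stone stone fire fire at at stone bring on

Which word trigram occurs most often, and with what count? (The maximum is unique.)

Trigram frequencies (highest first):
  stone stone stone: 3
  on stone stone: 2
  stone farmer farmer: 2
  stone on stone: 2
  fire stone stone: 2
  stone stone fire: 2
  … (35 more, each ≤ 1)

"stone stone stone", 3 times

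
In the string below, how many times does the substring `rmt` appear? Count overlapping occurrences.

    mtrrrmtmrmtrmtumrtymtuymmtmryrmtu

Sliding a length-3 window over the 33 characters (31 positions):
  position 5–7: rmt
  position 9–11: rmt
  position 12–14: rmt
  position 30–32: rmt

4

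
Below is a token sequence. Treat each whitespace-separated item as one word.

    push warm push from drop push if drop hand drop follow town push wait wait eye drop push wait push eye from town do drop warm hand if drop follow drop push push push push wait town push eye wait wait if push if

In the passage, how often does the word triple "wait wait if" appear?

Scanning the 42 overlapping trigram windows for "wait wait if":
  position 40–42: wait wait if

1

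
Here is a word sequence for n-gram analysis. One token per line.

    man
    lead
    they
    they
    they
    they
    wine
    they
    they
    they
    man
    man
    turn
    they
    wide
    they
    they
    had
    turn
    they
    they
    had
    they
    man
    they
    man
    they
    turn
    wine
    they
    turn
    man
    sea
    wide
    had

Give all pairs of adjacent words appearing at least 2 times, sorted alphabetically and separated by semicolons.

Bigram counts meeting the condition (at least 2 times):
  man they: 2
  they had: 2
  they man: 3
  they they: 7
  they turn: 2
  turn they: 2
  wine they: 2

man they; they had; they man; they they; they turn; turn they; wine they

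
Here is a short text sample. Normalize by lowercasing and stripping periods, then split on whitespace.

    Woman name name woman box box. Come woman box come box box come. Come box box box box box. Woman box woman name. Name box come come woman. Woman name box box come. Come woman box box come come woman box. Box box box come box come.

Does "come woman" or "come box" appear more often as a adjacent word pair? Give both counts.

"come woman": 4 occurrences
"come box": 3 occurrences

"come woman" (4 vs 3)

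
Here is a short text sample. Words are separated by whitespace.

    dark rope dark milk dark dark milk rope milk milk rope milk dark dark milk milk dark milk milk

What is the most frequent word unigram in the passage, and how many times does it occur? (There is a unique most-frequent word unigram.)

"milk", 9 times

Unigram frequencies (highest first):
  milk: 9
  dark: 7
  rope: 3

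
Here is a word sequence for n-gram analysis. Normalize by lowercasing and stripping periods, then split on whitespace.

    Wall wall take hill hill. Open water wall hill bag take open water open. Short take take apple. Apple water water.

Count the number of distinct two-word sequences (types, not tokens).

21 tokens → 20 bigram windows in total.
Repeated bigrams (each contributes count−1 duplicates):
  open water: 2
1 duplicate windows → 20 − 1 = 19 distinct.

19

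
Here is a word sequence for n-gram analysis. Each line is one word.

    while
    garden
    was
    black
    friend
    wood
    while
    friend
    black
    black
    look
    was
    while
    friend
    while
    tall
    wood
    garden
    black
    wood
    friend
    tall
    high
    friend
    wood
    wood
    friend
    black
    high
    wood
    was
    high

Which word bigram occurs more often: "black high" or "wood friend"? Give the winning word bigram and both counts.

"wood friend" (2 vs 1)

"black high": 1 occurrence
"wood friend": 2 occurrences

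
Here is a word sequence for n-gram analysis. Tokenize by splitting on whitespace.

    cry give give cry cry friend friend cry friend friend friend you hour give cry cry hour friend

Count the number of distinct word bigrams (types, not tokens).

18 tokens → 17 bigram windows in total.
Repeated bigrams (each contributes count−1 duplicates):
  friend friend: 3
  cry cry: 2
  cry friend: 2
  give cry: 2
5 duplicate windows → 17 − 5 = 12 distinct.

12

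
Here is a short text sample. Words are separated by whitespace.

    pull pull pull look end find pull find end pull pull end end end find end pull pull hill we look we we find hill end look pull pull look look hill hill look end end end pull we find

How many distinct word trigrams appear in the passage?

34

40 tokens → 38 trigram windows in total.
Repeated trigrams (each contributes count−1 duplicates):
  end end end: 2
  end pull pull: 2
  find end pull: 2
  pull pull look: 2
4 duplicate windows → 38 − 4 = 34 distinct.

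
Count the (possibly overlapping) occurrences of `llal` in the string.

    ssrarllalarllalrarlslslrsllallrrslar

Sliding a length-4 window over the 36 characters (33 positions):
  position 6–9: llal
  position 12–15: llal
  position 26–29: llal

3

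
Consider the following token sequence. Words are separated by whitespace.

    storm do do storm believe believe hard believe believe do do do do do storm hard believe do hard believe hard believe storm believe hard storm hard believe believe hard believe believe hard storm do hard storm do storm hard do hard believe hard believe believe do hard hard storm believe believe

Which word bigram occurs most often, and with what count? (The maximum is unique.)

Bigram frequencies (highest first):
  hard believe: 8
  believe believe: 6
  believe hard: 6
  do do: 5
  do hard: 4
  hard storm: 4
  … (8 more, each ≤ 3)

"hard believe", 8 times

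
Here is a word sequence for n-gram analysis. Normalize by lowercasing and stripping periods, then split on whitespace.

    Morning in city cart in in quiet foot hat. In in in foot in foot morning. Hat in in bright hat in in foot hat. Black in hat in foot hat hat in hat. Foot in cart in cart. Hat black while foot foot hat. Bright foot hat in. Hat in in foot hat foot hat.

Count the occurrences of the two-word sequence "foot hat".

7

Scanning the 55 overlapping bigram windows for "foot hat":
  position 8–9: foot hat
  position 24–25: foot hat
  position 30–31: foot hat
  position 44–45: foot hat
  position 47–48: foot hat
  position 53–54: foot hat
  position 55–56: foot hat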